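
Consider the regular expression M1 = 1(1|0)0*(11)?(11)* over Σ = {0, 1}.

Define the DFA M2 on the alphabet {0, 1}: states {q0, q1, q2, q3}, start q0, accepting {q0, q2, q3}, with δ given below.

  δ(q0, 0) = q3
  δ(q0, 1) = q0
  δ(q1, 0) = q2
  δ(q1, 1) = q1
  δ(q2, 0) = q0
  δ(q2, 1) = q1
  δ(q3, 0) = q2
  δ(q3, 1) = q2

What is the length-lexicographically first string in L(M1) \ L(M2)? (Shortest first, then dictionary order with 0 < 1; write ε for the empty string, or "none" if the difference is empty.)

1011

The string 1011 is accepted by M1 but not by M2.
No shorter string lies in the difference, and 1011 is the lexicographically first length-4 string in L(M1) \ L(M2).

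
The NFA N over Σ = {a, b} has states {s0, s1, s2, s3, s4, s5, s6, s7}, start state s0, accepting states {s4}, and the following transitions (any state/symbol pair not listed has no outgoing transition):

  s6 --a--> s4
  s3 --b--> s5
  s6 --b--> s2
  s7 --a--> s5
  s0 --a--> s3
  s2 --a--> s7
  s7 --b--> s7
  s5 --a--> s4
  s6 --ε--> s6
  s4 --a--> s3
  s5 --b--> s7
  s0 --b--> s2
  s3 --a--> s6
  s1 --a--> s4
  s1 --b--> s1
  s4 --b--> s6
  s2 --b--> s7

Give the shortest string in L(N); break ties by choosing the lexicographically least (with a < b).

aaa

A breadth-first search from s0 reaches an accepting state first via the path s0 → s3 → s6 → s4 on input aaa.
No string of length < 3 is accepted (BFS exhausts all shorter strings without reaching an accepting state), and aaa is the lexicographically least accepting string of length 3.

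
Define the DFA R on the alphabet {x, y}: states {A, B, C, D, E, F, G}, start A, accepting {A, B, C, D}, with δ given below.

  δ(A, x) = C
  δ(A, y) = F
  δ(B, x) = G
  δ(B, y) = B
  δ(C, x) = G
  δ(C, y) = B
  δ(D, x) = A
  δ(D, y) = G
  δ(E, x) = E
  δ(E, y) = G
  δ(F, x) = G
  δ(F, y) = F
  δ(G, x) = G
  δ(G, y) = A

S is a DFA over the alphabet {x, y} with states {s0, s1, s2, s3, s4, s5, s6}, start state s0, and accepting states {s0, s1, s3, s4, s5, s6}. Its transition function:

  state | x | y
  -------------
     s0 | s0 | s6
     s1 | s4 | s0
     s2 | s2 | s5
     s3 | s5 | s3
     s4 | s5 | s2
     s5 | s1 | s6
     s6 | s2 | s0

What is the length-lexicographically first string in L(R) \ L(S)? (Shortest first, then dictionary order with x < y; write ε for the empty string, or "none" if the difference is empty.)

The string xxyx is accepted by R but not by S.
No shorter string lies in the difference, and xxyx is the lexicographically first length-4 string in L(R) \ L(S).

xxyx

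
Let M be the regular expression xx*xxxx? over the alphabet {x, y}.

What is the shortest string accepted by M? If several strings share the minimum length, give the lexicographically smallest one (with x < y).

xxxx

By inspection of the expression, no string of length less than 4 matches, and xxxx is the lexicographically first match of length 4.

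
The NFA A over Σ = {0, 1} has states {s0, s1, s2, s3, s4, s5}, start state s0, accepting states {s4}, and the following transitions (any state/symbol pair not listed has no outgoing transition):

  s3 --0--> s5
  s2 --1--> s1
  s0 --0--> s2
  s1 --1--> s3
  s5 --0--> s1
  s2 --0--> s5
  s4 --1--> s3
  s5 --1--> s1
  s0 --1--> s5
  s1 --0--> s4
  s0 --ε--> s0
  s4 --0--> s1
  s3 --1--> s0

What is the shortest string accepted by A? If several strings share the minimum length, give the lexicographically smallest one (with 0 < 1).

A breadth-first search from s0 reaches an accepting state first via the path s0 → s2 → s1 → s4 on input 010.
No string of length < 3 is accepted (BFS exhausts all shorter strings without reaching an accepting state), and 010 is the lexicographically least accepting string of length 3.

010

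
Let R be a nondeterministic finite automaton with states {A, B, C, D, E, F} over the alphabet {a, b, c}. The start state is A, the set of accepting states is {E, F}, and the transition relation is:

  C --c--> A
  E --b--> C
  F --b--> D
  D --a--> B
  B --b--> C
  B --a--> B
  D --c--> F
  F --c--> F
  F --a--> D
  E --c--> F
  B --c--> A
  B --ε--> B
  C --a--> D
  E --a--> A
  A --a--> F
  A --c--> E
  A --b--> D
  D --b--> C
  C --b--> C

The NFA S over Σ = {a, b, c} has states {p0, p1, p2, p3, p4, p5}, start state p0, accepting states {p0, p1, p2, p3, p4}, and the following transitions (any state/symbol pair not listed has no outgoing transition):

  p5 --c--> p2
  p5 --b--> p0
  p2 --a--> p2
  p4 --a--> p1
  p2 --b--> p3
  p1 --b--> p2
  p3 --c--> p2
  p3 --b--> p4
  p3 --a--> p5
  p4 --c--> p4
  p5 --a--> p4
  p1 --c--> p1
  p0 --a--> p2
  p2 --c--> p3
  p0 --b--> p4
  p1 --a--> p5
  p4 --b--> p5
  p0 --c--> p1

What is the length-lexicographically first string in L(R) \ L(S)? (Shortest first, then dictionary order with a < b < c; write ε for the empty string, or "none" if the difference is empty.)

baca

The string baca is accepted by R but not by S.
No shorter string lies in the difference, and baca is the lexicographically first length-4 string in L(R) \ L(S).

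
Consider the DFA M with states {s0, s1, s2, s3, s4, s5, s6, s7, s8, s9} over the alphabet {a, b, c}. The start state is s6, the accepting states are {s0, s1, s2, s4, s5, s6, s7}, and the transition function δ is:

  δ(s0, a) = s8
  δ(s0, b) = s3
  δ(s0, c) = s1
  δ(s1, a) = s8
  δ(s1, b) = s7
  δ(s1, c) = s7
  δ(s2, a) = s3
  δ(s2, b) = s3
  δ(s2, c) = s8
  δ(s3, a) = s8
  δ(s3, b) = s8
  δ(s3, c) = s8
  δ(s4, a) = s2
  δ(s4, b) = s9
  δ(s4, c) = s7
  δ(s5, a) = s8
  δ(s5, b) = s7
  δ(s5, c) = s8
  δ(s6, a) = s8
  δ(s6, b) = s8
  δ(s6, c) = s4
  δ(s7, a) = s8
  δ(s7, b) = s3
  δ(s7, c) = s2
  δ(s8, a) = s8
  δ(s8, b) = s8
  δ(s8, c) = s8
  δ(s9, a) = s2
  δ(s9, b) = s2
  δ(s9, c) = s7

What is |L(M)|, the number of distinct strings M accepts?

The useful subgraph on states {s2, s4, s6, s7, s9} is acyclic, so L(M) is finite; the longest accepting path visits 5 useful states, giving maximum string length 4.
Counting accepting paths from s6 by length: 1 of length 0, 1 of length 1, 2 of length 2, 4 of length 3, 1 of length 4. Total 9.

9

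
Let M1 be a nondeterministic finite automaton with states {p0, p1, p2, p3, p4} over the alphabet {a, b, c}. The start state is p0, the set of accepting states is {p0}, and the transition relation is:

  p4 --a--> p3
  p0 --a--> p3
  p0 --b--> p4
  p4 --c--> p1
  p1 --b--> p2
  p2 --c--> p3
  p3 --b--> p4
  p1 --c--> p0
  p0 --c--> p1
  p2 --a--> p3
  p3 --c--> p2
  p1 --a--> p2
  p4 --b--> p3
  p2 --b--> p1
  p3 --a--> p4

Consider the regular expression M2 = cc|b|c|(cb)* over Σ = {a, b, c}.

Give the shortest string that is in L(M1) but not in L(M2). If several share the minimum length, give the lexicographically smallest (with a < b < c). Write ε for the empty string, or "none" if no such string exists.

bcc

The string bcc is accepted by M1 but not by M2.
No shorter string lies in the difference, and bcc is the lexicographically first length-3 string in L(M1) \ L(M2).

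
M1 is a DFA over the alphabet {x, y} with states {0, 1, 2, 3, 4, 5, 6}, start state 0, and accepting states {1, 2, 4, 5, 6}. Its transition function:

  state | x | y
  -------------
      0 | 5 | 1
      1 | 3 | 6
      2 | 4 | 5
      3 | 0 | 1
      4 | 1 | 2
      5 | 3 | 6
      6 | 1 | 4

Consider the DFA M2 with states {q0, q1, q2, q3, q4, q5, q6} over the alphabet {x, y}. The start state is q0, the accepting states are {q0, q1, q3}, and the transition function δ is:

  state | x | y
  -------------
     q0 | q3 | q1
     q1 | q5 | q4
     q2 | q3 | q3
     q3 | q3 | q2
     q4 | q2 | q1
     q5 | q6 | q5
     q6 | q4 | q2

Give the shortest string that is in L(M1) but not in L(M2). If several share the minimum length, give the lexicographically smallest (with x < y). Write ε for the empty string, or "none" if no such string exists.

The string xy is accepted by M1 but not by M2.
No shorter string lies in the difference, and xy is the lexicographically first length-2 string in L(M1) \ L(M2).

xy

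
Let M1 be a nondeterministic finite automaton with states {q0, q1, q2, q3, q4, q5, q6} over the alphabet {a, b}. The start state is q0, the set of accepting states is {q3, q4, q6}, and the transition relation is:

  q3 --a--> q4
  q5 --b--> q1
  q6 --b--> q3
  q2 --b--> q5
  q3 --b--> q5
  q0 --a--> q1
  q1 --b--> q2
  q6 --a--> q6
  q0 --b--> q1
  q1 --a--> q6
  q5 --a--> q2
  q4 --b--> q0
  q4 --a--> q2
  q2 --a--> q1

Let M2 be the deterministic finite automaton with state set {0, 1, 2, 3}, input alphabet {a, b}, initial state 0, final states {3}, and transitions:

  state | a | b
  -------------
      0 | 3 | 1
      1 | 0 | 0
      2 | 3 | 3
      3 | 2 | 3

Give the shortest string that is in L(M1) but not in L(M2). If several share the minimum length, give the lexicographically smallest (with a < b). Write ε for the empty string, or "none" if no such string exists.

aa

The string aa is accepted by M1 but not by M2.
No shorter string lies in the difference, and aa is the lexicographically first length-2 string in L(M1) \ L(M2).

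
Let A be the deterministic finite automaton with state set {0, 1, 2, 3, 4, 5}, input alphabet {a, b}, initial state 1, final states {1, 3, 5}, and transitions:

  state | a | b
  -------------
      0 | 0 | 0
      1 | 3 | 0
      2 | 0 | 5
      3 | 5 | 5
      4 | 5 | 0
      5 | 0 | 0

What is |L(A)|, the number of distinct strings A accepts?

The useful subgraph on states {1, 3, 5} is acyclic, so L(A) is finite; the longest accepting path visits 3 useful states, giving maximum string length 2.
Counting accepting paths from 1 by length: 1 of length 0, 1 of length 1, 2 of length 2. Total 4.

4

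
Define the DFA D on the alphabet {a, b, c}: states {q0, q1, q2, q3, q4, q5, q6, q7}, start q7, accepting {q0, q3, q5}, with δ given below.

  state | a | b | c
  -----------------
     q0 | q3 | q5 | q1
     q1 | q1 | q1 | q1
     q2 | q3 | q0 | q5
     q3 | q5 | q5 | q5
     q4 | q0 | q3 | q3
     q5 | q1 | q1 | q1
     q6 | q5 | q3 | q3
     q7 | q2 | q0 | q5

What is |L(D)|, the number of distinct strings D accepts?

The useful subgraph on states {q0, q2, q3, q5, q7} is acyclic, so L(D) is finite; the longest accepting path visits 5 useful states, giving maximum string length 4.
Counting accepting paths from q7 by length: 2 of length 1, 5 of length 2, 8 of length 3, 3 of length 4. Total 18.

18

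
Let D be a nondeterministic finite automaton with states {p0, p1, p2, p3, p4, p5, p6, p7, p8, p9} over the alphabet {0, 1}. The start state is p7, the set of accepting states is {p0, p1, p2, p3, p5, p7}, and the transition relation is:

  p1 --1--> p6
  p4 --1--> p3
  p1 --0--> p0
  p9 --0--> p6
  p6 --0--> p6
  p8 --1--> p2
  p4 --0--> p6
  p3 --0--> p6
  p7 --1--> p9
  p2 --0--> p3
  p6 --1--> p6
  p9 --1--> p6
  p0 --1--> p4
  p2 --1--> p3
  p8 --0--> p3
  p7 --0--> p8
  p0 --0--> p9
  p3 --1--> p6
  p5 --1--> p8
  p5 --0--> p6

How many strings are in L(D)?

5

The useful subgraph on states {p2, p3, p7, p8} is acyclic, so L(D) is finite; the longest accepting path visits 4 useful states, giving maximum string length 3.
Counting accepting paths from p7 by length: 1 of length 0, 2 of length 2, 2 of length 3. Total 5.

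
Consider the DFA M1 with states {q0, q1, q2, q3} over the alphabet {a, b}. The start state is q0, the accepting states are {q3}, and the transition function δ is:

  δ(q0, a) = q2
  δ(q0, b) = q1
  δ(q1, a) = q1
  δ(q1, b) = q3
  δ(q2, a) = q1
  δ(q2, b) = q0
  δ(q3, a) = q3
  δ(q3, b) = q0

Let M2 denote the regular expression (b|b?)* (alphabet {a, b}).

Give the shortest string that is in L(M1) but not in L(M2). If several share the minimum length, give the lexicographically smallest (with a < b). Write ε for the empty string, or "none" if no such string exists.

aab

The string aab is accepted by M1 but not by M2.
No shorter string lies in the difference, and aab is the lexicographically first length-3 string in L(M1) \ L(M2).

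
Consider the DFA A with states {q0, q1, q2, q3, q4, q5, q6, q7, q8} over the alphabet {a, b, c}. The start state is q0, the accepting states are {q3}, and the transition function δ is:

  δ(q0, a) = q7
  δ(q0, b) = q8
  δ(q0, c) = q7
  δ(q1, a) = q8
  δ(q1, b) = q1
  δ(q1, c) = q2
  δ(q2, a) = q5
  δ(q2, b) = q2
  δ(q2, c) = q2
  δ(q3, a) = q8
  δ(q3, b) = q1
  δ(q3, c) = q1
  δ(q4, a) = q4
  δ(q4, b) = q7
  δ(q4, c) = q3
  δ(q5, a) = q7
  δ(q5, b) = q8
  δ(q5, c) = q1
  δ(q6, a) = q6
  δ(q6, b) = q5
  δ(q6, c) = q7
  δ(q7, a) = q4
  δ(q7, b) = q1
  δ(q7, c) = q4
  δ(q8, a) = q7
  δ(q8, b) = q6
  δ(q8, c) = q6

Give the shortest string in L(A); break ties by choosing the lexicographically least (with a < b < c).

A breadth-first search from q0 reaches an accepting state first via the path q0 → q7 → q4 → q3 on input aac.
No string of length < 3 is accepted (BFS exhausts all shorter strings without reaching an accepting state), and aac is the lexicographically least accepting string of length 3.

aac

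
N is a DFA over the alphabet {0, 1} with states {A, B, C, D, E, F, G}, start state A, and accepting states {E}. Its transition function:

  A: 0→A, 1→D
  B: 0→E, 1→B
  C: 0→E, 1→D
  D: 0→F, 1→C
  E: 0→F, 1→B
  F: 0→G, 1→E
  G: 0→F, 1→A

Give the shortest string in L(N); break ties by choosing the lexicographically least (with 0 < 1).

A breadth-first search from A reaches an accepting state first via the path A → D → F → E on input 101.
No string of length < 3 is accepted (BFS exhausts all shorter strings without reaching an accepting state), and 101 is the lexicographically least accepting string of length 3.

101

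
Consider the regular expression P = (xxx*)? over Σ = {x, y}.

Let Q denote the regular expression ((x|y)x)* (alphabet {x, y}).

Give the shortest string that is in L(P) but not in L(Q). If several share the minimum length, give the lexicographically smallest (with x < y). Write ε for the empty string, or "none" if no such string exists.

xxx

The string xxx is accepted by P but not by Q.
No shorter string lies in the difference, and xxx is the lexicographically first length-3 string in L(P) \ L(Q).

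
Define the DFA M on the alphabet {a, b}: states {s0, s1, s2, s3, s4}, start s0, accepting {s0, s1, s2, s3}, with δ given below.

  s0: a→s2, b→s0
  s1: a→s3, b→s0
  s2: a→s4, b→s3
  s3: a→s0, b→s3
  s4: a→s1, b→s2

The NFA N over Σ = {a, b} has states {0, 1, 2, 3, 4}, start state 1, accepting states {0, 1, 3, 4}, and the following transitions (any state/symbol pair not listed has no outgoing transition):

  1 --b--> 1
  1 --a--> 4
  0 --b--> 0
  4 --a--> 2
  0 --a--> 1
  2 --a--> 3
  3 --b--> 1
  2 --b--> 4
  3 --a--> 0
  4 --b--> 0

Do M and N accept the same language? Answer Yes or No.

Yes

Exploring the product automaton M × N from the start pair (s0, 1), following both machines on each input symbol, reaches 5 state pairs: (s0, 1), (s2, 4), (s4, 2), (s3, 0), (s1, 3).
M accepts in {s0, s1, s2, s3} and N accepts in {0, 1, 3, 4}. In every reachable pair the two components are either both accepting — (s0, 1), (s2, 4), (s3, 0), (s1, 3) — or both non-accepting, so no string is accepted by exactly one of the machines: L(M) \ L(N) and L(N) \ L(M) are both empty.
Hence every string is accepted by M iff it is accepted by N, and the two languages coincide.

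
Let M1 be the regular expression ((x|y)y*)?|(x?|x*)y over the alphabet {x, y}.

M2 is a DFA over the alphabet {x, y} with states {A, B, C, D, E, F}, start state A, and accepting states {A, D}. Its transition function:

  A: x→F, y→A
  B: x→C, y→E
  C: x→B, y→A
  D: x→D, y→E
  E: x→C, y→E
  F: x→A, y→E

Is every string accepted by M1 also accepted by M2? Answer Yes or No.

No

The string x is in L(M1) but not in L(M2).
So L(M1) ⊄ L(M2).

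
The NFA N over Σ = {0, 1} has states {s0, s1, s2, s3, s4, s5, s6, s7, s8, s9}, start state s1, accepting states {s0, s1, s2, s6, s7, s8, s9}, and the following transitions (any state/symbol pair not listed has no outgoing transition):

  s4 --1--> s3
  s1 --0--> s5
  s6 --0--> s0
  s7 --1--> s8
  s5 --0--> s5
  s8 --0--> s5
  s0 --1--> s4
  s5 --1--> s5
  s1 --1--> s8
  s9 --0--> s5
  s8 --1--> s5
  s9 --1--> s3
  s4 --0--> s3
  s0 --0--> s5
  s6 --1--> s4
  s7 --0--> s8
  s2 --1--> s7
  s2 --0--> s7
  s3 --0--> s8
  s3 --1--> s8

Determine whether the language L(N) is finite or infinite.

The useful states (reachable from s1 and able to reach an accepting state) are {s1, s8}.
Restricted to these states the transition graph has no cycle, so every accepting path has bounded length and L is finite.

finite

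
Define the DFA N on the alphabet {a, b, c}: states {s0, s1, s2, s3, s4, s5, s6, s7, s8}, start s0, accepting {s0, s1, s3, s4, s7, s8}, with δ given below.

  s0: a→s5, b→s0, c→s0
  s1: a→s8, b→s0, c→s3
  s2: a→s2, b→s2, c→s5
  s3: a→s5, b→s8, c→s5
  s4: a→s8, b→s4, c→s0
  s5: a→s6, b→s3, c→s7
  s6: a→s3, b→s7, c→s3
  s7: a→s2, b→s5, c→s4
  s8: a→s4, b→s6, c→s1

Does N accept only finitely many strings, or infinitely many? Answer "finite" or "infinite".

infinite

State s0 is reachable from the start and can reach an accepting state, and it lies on the cycle s0 → s0.
Traversing that cycle any number of times yields accepted strings of unbounded length, so the language is infinite.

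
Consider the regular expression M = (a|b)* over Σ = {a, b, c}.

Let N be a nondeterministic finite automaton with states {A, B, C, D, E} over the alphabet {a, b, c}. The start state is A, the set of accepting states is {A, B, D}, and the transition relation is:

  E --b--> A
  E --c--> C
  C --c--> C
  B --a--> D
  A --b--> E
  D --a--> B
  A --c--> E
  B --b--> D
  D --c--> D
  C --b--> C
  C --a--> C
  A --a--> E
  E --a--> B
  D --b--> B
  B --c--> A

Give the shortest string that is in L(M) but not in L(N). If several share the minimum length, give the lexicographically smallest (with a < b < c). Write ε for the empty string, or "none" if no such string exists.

The string a is accepted by M but not by N.
No shorter string lies in the difference, and a is the lexicographically first length-1 string in L(M) \ L(N).

a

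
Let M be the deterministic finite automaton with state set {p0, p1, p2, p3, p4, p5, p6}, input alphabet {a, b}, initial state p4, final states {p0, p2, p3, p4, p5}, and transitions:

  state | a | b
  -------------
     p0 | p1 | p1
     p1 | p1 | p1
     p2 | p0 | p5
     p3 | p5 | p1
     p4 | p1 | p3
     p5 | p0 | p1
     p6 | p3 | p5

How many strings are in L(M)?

4

The useful subgraph on states {p0, p3, p4, p5} is acyclic, so L(M) is finite; the longest accepting path visits 4 useful states, giving maximum string length 3.
Counting accepting paths from p4 by length: 1 of length 0, 1 of length 1, 1 of length 2, 1 of length 3. Total 4.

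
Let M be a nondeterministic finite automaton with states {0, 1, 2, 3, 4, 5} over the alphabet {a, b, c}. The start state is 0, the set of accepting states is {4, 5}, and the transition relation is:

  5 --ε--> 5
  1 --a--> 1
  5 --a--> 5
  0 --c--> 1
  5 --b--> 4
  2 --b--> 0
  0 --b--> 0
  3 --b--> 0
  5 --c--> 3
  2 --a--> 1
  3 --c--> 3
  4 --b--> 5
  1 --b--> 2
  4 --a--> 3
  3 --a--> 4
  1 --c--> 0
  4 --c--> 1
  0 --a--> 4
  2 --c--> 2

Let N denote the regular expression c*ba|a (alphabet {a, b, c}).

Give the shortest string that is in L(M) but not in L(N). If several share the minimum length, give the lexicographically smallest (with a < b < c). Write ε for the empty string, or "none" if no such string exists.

ab

The string ab is accepted by M but not by N.
No shorter string lies in the difference, and ab is the lexicographically first length-2 string in L(M) \ L(N).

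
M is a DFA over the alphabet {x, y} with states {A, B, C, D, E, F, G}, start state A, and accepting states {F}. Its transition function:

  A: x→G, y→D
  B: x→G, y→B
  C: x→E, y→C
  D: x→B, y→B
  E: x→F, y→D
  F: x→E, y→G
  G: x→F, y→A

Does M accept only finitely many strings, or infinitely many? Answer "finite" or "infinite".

infinite

State B is reachable from the start and can reach an accepting state, and it lies on the cycle B → B.
Traversing that cycle any number of times yields accepted strings of unbounded length, so the language is infinite.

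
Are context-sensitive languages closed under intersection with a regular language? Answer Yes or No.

Every regular language is context-sensitive, and context-sensitive languages are closed under intersection (an LBA runs the DFA check and then the LBA for L on the same linear tape).
So the context-sensitive languages are closed under intersection with a regular language.

Yes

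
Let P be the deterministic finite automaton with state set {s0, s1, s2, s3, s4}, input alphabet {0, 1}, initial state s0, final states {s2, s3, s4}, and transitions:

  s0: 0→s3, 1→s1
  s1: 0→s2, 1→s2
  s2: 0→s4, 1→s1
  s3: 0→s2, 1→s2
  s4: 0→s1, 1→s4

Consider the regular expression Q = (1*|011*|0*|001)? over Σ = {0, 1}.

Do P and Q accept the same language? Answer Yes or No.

The string 10 is accepted by P but rejected by Q.
So L(P) ≠ L(Q).

No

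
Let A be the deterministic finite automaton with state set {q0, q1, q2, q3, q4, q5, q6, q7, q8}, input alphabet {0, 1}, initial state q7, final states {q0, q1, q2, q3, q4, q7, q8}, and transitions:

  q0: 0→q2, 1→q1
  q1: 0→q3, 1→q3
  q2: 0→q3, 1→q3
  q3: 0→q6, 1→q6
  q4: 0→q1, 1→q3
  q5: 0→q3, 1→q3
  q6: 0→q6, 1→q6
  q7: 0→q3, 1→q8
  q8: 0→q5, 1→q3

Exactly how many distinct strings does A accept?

6

The useful subgraph on states {q3, q5, q7, q8} is acyclic, so L(A) is finite; the longest accepting path visits 4 useful states, giving maximum string length 3.
Counting accepting paths from q7 by length: 1 of length 0, 2 of length 1, 1 of length 2, 2 of length 3. Total 6.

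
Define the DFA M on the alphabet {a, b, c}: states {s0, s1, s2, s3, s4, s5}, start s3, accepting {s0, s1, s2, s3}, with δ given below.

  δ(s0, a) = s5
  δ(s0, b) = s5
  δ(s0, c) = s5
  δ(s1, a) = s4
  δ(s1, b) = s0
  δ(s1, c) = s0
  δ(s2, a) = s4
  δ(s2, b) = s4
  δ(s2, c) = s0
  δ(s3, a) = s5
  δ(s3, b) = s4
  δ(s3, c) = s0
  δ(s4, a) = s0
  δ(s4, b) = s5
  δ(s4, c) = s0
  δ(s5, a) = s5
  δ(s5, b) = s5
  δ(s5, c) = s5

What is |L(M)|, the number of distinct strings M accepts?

4

The useful subgraph on states {s0, s3, s4} is acyclic, so L(M) is finite; the longest accepting path visits 3 useful states, giving maximum string length 2.
Counting accepting paths from s3 by length: 1 of length 0, 1 of length 1, 2 of length 2. Total 4.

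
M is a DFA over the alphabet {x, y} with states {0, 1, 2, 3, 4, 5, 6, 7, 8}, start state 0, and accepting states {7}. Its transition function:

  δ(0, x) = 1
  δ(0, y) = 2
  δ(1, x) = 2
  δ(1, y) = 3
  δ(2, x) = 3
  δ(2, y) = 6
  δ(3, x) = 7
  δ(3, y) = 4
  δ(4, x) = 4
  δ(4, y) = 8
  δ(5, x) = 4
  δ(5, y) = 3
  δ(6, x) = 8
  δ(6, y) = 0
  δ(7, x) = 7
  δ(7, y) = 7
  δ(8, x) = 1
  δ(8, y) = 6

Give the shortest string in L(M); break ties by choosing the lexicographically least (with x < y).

xyx

A breadth-first search from 0 reaches an accepting state first via the path 0 → 1 → 3 → 7 on input xyx.
No string of length < 3 is accepted (BFS exhausts all shorter strings without reaching an accepting state), and xyx is the lexicographically least accepting string of length 3.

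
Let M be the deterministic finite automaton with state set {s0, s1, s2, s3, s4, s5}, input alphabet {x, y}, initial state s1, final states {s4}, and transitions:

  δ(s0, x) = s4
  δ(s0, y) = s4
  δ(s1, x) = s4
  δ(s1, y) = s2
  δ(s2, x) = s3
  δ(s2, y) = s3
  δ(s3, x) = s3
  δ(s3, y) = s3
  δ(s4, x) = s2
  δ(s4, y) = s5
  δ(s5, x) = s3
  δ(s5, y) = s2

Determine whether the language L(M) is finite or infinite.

The useful states (reachable from s1 and able to reach an accepting state) are {s1, s4}.
Restricted to these states the transition graph has no cycle, so every accepting path has bounded length and L is finite.

finite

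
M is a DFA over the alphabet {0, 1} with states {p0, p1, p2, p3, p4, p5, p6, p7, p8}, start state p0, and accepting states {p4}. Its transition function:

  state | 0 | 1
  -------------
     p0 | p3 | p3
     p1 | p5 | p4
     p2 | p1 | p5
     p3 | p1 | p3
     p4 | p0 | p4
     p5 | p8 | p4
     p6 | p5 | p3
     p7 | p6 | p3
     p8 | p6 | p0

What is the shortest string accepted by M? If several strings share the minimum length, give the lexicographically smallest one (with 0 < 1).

001

A breadth-first search from p0 reaches an accepting state first via the path p0 → p3 → p1 → p4 on input 001.
No string of length < 3 is accepted (BFS exhausts all shorter strings without reaching an accepting state), and 001 is the lexicographically least accepting string of length 3.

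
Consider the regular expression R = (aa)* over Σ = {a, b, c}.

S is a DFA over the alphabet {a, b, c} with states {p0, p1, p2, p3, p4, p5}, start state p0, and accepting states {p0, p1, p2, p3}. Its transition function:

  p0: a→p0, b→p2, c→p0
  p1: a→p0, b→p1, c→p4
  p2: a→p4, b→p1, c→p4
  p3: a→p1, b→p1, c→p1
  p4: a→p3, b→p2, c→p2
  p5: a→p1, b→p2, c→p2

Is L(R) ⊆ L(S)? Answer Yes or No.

Yes

Converting the expression R to a DFA (subset construction, then merging equivalent states) gives the minimal DFA with states {r0, r1, r2}, start state r0, accepting states {r0} and transitions r0: a→r1, b→r2, c→r2; r1: a→r0, b→r2, c→r2; r2: a→r2, b→r2, c→r2.
Exploring the product automaton R × S from the start pair (r0, p0), following both machines on each input symbol, reaches 7 state pairs: (r0, p0), (r1, p0), (r2, p2), (r2, p0), (r2, p4), (r2, p1), (r2, p3).
R accepts in {r0} and S accepts in {p0, p1, p2, p3}. The reachable pairs whose R-component is accepting are (r0, p0); in each of them the S-component is accepting too, so the product for L(R) \ L(S) (R-component accepting, S-component rejecting) has no reachable accepting pair and the difference is empty.
Hence every string in L(R) is also in L(S).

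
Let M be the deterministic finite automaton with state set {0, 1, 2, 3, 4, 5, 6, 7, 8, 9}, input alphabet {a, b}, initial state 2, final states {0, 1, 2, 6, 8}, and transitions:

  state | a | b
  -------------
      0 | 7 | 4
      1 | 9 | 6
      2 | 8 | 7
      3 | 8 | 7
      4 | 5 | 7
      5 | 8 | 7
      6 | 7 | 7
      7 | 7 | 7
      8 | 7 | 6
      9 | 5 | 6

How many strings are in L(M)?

3

The useful subgraph on states {2, 6, 8} is acyclic, so L(M) is finite; the longest accepting path visits 3 useful states, giving maximum string length 2.
Counting accepting paths from 2 by length: 1 of length 0, 1 of length 1, 1 of length 2. Total 3.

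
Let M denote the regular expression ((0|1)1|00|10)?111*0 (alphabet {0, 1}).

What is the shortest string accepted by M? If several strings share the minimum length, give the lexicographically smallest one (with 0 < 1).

By inspection of the expression, no string of length less than 3 matches, and 110 is the lexicographically first match of length 3.

110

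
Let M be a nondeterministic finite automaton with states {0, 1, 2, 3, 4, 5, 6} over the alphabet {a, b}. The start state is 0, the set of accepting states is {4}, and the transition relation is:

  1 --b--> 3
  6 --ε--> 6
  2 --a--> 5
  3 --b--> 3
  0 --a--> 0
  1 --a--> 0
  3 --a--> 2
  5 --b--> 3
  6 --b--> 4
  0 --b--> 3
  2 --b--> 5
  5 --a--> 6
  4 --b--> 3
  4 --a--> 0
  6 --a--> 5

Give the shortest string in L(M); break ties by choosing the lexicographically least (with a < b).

A breadth-first search from 0 reaches an accepting state first via the path 0 → 3 → 2 → 5 → 6 → 4 on input baaab.
No string of length < 5 is accepted (BFS exhausts all shorter strings without reaching an accepting state), and baaab is the lexicographically least accepting string of length 5.

baaab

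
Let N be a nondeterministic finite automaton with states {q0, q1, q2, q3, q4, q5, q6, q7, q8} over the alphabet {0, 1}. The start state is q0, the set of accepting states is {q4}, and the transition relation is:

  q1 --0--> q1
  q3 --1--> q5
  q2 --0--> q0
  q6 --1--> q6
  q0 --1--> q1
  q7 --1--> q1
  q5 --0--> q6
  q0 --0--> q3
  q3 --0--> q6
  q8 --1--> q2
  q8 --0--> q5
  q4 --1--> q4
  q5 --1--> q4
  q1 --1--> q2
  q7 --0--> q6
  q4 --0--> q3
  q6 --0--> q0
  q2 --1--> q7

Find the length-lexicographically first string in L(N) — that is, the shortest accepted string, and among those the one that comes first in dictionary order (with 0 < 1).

011

A breadth-first search from q0 reaches an accepting state first via the path q0 → q3 → q5 → q4 on input 011.
No string of length < 3 is accepted (BFS exhausts all shorter strings without reaching an accepting state), and 011 is the lexicographically least accepting string of length 3.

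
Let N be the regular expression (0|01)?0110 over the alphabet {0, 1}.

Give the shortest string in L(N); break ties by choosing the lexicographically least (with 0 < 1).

By inspection of the expression, no string of length less than 4 matches, and 0110 is the lexicographically first match of length 4.

0110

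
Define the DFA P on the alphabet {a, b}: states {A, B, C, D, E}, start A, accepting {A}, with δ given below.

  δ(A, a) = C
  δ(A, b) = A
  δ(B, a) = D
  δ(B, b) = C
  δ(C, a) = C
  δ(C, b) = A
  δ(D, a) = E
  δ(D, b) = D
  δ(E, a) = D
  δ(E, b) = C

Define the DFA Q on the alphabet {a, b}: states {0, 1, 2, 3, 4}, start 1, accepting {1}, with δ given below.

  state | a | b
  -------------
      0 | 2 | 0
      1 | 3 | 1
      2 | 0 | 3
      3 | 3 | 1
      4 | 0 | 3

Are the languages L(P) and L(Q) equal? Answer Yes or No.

Yes

Exploring the product automaton P × Q from the start pair (A, 1), following both machines on each input symbol, reaches 2 state pairs: (A, 1), (C, 3).
P accepts in {A} and Q accepts in {1}. In every reachable pair the two components are either both accepting — (A, 1) — or both non-accepting, so no string is accepted by exactly one of the machines: L(P) \ L(Q) and L(Q) \ L(P) are both empty.
Hence every string is accepted by P iff it is accepted by Q, and the two languages coincide.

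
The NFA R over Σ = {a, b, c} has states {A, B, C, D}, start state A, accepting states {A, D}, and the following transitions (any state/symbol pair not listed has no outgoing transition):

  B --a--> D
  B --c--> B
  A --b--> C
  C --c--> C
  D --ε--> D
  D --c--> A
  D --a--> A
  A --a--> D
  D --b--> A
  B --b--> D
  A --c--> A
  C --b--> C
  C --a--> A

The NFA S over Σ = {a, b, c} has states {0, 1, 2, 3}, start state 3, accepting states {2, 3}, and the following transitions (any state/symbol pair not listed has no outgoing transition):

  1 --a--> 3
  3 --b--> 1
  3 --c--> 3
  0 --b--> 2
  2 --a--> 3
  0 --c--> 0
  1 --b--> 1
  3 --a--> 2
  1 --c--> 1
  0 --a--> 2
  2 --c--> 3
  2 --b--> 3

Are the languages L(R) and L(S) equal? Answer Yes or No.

Yes

Exploring the product automaton R × S from the start pair (A, 3), following both machines on each input symbol, reaches 3 state pairs: (A, 3), (D, 2), (C, 1).
R accepts in {A, D} and S accepts in {2, 3}. In every reachable pair the two components are either both accepting — (A, 3), (D, 2) — or both non-accepting, so no string is accepted by exactly one of the machines: L(R) \ L(S) and L(S) \ L(R) are both empty.
Hence every string is accepted by R iff it is accepted by S, and the two languages coincide.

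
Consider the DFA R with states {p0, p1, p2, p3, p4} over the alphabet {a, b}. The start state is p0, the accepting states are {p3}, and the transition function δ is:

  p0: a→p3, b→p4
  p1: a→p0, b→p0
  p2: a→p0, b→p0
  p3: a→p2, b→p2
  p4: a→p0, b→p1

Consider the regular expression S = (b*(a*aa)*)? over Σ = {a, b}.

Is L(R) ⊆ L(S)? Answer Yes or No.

No

The string a is in L(R) but not in L(S).
So L(R) ⊄ L(S).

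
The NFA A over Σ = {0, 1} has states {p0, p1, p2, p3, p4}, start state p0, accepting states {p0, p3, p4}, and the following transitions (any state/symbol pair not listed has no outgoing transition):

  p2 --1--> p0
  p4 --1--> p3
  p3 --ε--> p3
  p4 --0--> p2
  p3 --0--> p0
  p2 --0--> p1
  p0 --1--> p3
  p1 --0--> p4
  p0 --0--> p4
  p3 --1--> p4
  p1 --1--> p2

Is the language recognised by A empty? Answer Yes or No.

The empty string ε is accepted: the run p0 ends in the accepting state p0.
Since at least one string is accepted, L(A) is not empty.

No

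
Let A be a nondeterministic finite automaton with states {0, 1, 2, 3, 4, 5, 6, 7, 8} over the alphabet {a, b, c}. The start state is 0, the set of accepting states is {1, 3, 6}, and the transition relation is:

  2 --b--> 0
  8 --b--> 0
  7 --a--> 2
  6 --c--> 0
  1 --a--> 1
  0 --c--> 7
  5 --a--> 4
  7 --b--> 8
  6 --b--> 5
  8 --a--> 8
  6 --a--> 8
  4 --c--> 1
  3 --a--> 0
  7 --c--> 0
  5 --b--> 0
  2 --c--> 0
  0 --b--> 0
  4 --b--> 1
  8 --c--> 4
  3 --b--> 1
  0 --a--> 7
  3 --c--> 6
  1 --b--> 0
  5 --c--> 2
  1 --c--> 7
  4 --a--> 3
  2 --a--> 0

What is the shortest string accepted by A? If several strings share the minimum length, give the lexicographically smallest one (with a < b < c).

abca

A breadth-first search from 0 reaches an accepting state first via the path 0 → 7 → 8 → 4 → 3 on input abca.
No string of length < 4 is accepted (BFS exhausts all shorter strings without reaching an accepting state), and abca is the lexicographically least accepting string of length 4.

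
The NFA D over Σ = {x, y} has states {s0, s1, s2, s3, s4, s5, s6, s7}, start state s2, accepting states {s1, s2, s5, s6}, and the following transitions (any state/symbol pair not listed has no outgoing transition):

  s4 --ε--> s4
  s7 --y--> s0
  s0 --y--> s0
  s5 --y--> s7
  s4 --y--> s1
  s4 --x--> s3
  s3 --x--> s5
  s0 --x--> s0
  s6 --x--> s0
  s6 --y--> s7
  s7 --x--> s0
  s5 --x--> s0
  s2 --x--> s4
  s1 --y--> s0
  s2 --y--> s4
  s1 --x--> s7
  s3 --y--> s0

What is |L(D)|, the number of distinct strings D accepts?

5

The useful subgraph on states {s1, s2, s3, s4, s5} is acyclic, so L(D) is finite; the longest accepting path visits 4 useful states, giving maximum string length 3.
Counting accepting paths from s2 by length: 1 of length 0, 2 of length 2, 2 of length 3. Total 5.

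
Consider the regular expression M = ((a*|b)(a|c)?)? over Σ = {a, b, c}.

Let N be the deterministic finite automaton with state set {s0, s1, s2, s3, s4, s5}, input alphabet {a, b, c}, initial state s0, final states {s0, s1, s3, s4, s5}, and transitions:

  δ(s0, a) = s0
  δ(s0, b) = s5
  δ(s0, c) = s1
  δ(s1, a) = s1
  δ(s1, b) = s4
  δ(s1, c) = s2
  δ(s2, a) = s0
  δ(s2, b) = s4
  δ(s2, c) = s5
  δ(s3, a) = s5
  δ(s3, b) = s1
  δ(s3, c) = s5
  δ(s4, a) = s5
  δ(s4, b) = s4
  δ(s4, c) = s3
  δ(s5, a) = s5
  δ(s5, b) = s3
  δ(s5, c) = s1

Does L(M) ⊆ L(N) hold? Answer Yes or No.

Converting the expression M to a DFA (subset construction, then merging equivalent states) gives the minimal DFA with states {m0, m1, m2, m3, m4}, start state m0, accepting states {m0, m1, m2, m3} and transitions m0: a→m1, b→m2, c→m3; m1: a→m1, b→m4, c→m3; m2: a→m3, b→m4, c→m3; m3: a→m4, b→m4, c→m4; m4: a→m4, b→m4, c→m4.
Exploring the product automaton M × N from the start pair (m0, s0), following both machines on each input symbol, reaches 11 state pairs: (m0, s0), (m1, s0), (m2, s5), (m3, s1), (m4, s5), (m3, s5), (m4, s3), (m4, s1), (m4, s4), (m4, s2), (m4, s0).
M accepts in {m0, m1, m2, m3} and N accepts in {s0, s1, s3, s4, s5}. The reachable pairs whose M-component is accepting are (m0, s0), (m1, s0), (m2, s5), (m3, s1), (m3, s5); in each of them the N-component is accepting too, so the product for L(M) \ L(N) (M-component accepting, N-component rejecting) has no reachable accepting pair and the difference is empty.
Hence every string in L(M) is also in L(N).

Yes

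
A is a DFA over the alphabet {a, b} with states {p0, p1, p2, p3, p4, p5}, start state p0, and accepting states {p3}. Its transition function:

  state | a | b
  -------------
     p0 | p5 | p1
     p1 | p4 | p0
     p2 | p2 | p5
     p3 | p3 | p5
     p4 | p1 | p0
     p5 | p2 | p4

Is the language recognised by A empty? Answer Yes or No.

The states reachable from the start state are {p0, p1, p2, p4, p5}.
None of the accepting states {p3} is reachable, so no string is accepted and L(A) = ∅.

Yes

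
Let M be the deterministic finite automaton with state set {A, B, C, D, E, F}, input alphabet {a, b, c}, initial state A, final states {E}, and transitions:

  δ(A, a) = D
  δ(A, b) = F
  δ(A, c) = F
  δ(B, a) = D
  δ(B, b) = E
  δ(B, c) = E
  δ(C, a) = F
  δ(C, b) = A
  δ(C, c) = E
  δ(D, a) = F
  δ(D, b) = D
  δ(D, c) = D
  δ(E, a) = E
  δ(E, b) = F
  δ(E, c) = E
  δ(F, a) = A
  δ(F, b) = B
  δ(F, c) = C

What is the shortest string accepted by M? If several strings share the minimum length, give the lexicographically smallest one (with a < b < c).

A breadth-first search from A reaches an accepting state first via the path A → F → B → E on input bbb.
No string of length < 3 is accepted (BFS exhausts all shorter strings without reaching an accepting state), and bbb is the lexicographically least accepting string of length 3.

bbb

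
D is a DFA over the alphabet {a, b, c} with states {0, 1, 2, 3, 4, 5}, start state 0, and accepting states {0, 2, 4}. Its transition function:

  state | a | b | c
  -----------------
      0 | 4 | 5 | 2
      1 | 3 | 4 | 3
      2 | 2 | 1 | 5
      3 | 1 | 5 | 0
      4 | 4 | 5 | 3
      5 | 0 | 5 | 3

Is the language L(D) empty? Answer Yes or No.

The empty string ε is accepted: the run 0 ends in the accepting state 0.
Since at least one string is accepted, L(D) is not empty.

No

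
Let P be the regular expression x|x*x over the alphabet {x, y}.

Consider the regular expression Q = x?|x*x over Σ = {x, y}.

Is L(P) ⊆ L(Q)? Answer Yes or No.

Yes

Converting the expression P to a DFA (subset construction, then merging equivalent states) gives the minimal DFA with states {p0, p1, p2}, start state p0, accepting states {p1} and transitions p0: x→p1, y→p2; p1: x→p1, y→p2; p2: x→p2, y→p2.
Converting the expression Q to a DFA (subset construction, then merging equivalent states) gives the minimal DFA with states {q0, q1}, start state q0, accepting states {q0} and transitions q0: x→q0, y→q1; q1: x→q1, y→q1.
Exploring the product automaton P × Q from the start pair (p0, q0), following both machines on each input symbol, reaches 3 state pairs: (p0, q0), (p1, q0), (p2, q1).
P accepts in {p1} and Q accepts in {q0}. The reachable pairs whose P-component is accepting are (p1, q0); in each of them the Q-component is accepting too, so the product for L(P) \ L(Q) (P-component accepting, Q-component rejecting) has no reachable accepting pair and the difference is empty.
Hence every string in L(P) is also in L(Q).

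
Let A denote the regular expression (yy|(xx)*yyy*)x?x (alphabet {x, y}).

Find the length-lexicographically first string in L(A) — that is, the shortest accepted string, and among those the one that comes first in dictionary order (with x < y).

By inspection of the expression, no string of length less than 3 matches, and yyx is the lexicographically first match of length 3.

yyx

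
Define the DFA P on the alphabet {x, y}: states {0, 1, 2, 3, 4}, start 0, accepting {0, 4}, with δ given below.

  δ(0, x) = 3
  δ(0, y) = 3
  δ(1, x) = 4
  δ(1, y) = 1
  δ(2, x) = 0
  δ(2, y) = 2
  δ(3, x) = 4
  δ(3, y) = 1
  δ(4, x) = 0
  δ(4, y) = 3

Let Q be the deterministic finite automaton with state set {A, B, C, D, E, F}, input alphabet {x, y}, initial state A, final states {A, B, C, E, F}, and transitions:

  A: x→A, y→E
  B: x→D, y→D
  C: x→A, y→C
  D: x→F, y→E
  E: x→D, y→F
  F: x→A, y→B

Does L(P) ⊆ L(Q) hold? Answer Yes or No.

The string yx is in L(P) but not in L(Q).
So L(P) ⊄ L(Q).

No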